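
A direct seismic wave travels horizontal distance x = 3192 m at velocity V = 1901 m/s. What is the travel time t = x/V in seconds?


t = x / V
= 3192 / 1901
= 1.6791 s

1.6791


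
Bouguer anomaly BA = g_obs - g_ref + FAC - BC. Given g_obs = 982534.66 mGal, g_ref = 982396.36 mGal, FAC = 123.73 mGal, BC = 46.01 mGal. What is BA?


BA = g_obs - g_ref + FAC - BC
= 982534.66 - 982396.36 + 123.73 - 46.01
= 216.02 mGal

216.02


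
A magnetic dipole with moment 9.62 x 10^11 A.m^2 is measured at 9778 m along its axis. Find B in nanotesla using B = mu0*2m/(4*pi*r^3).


m = 9.62 x 10^11 = 962000000000 A.m^2
2m = 1924000000000 A.m^2
r^3 = 9778^3 = 934867578952
B = (4pi*10^-7) * 1924000000000 / (4*pi * 934867578952) * 1e9
= 2417769.706203 / 11747892472459.52 * 1e9
= 205.8045 nT

205.8045


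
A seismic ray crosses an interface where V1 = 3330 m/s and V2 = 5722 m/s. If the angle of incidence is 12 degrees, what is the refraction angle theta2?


sin(theta1) = sin(12 deg) = 0.207912
sin(theta2) = V2/V1 * sin(theta1) = 5722/3330 * 0.207912 = 0.357258
theta2 = arcsin(0.357258) = 20.9319 degrees

20.9319


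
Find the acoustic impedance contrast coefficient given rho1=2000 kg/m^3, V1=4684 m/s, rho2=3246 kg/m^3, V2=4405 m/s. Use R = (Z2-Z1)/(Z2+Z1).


Z1 = 2000 * 4684 = 9368000
Z2 = 3246 * 4405 = 14298630
R = (14298630 - 9368000) / (14298630 + 9368000) = 4930630 / 23666630 = 0.2083

0.2083


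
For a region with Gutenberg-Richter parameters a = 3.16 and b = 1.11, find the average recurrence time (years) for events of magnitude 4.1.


log10(N) = 3.16 - 1.11*4.1 = -1.391
N = 10^-1.391 = 0.040644
T = 1/N = 1/0.040644 = 24.6037 years

24.6037


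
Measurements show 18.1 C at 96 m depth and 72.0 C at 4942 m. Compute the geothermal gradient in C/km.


dT = 72.0 - 18.1 = 53.9 C
dz = 4942 - 96 = 4846 m
gradient = dT/dz * 1000 = 53.9/4846 * 1000 = 11.1226 C/km

11.1226


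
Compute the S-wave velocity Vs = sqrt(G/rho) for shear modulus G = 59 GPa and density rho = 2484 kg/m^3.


Convert G to Pa: G = 59e9 Pa
Compute G/rho = 59e9 / 2484 = 23752012.8824
Vs = sqrt(23752012.8824) = 4873.6 m/s

4873.6


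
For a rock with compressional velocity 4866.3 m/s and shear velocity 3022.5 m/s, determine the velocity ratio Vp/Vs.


Vp/Vs = 4866.3 / 3022.5
= 1.61

1.61


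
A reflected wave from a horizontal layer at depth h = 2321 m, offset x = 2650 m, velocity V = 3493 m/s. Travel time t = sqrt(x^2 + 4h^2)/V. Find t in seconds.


x^2 + 4h^2 = 2650^2 + 4*2321^2 = 7022500 + 21548164 = 28570664
sqrt(28570664) = 5345.1533
t = 5345.1533 / 3493 = 1.5302 s

1.5302


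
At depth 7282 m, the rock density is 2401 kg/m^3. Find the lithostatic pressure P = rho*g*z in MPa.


P = rho * g * z / 1e6
= 2401 * 9.81 * 7282 / 1e6
= 171518844.42 / 1e6
= 171.5188 MPa

171.5188


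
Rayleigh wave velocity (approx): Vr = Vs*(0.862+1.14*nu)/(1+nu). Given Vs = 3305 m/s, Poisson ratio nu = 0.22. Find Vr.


Numerator factor = 0.862 + 1.14*0.22 = 1.1128
Denominator = 1 + 0.22 = 1.22
Vr = 3305 * 1.1128 / 1.22 = 3014.59 m/s

3014.59


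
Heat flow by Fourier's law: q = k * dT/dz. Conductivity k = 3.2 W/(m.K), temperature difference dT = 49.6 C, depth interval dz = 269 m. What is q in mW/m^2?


q = k * dT / dz * 1000
= 3.2 * 49.6 / 269 * 1000
= 0.590037 * 1000
= 590.0372 mW/m^2

590.0372


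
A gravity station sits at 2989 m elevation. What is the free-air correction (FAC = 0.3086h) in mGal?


FAC = 0.3086 * h
= 0.3086 * 2989
= 922.4054 mGal

922.4054


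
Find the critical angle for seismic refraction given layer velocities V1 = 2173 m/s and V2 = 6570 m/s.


V1/V2 = 2173/6570 = 0.330746
theta_c = arcsin(0.330746) = 19.314 degrees

19.314


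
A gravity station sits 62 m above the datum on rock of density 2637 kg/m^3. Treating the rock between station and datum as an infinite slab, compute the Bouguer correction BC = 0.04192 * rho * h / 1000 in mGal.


BC = 0.04192 * rho * h / 1000
= 0.04192 * 2637 * 62 / 1000
= 6.8537 mGal

6.8537


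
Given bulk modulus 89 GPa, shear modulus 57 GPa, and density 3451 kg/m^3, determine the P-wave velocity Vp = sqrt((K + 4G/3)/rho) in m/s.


First compute the effective modulus:
K + 4G/3 = 89e9 + 4*57e9/3 = 165000000000.0 Pa
Then divide by density:
165000000000.0 / 3451 = 47812228.3396 Pa/(kg/m^3)
Take the square root:
Vp = sqrt(47812228.3396) = 6914.64 m/s

6914.64


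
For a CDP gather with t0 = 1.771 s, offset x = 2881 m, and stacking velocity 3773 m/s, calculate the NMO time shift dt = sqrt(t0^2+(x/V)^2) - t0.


x/Vnmo = 2881/3773 = 0.763583
(x/Vnmo)^2 = 0.58306
t0^2 = 3.136441
sqrt(3.136441 + 0.58306) = 1.928601
dt = 1.928601 - 1.771 = 0.157601

0.157601


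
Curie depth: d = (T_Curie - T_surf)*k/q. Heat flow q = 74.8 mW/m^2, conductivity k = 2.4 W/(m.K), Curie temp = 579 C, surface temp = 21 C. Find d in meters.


T_Curie - T_surf = 579 - 21 = 558 C
Convert q to W/m^2: 74.8 mW/m^2 = 0.0748 W/m^2
d = 558 * 2.4 / 0.0748 = 17903.74 m

17903.74


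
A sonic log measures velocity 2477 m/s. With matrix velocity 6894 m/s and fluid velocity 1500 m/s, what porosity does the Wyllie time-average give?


1/V - 1/Vm = 1/2477 - 1/6894 = 0.00025866
1/Vf - 1/Vm = 1/1500 - 1/6894 = 0.00052161
phi = 0.00025866 / 0.00052161 = 0.4959

0.4959


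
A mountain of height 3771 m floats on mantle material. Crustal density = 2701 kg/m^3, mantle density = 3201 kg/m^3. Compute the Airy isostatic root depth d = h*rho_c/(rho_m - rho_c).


rho_m - rho_c = 3201 - 2701 = 500
d = 3771 * 2701 / 500
= 10185471 / 500
= 20370.94 m

20370.94


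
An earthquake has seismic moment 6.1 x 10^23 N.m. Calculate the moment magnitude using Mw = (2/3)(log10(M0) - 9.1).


log10(M0) = log10(6.1 x 10^23) = 23.7853
Mw = 2/3 * (23.7853 - 9.1)
= 2/3 * 14.6853
= 9.79

9.79


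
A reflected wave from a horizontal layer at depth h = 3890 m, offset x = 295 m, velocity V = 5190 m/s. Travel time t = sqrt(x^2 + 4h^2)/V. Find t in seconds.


x^2 + 4h^2 = 295^2 + 4*3890^2 = 87025 + 60528400 = 60615425
sqrt(60615425) = 7785.5909
t = 7785.5909 / 5190 = 1.5001 s

1.5001


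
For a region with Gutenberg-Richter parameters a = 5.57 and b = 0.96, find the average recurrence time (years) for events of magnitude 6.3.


log10(N) = 5.57 - 0.96*6.3 = -0.478
N = 10^-0.478 = 0.33266
T = 1/N = 1/0.33266 = 3.0061 years

3.0061


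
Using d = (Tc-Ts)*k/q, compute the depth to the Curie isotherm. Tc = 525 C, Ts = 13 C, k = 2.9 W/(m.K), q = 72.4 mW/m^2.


T_Curie - T_surf = 525 - 13 = 512 C
Convert q to W/m^2: 72.4 mW/m^2 = 0.0724 W/m^2
d = 512 * 2.9 / 0.0724 = 20508.29 m

20508.29


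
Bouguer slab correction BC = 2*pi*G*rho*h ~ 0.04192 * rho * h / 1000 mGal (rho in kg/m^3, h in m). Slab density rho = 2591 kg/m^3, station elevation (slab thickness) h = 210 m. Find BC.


BC = 0.04192 * rho * h / 1000
= 0.04192 * 2591 * 210 / 1000
= 22.8091 mGal

22.8091


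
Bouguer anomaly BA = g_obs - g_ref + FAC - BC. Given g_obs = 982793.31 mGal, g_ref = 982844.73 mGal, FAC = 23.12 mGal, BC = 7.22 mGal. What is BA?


BA = g_obs - g_ref + FAC - BC
= 982793.31 - 982844.73 + 23.12 - 7.22
= -35.52 mGal

-35.52


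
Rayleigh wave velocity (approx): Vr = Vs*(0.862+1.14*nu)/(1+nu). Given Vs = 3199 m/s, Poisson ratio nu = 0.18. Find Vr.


Numerator factor = 0.862 + 1.14*0.18 = 1.0672
Denominator = 1 + 0.18 = 1.18
Vr = 3199 * 1.0672 / 1.18 = 2893.2 m/s

2893.2


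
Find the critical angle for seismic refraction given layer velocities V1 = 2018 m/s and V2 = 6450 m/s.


V1/V2 = 2018/6450 = 0.312868
theta_c = arcsin(0.312868) = 18.2322 degrees

18.2322


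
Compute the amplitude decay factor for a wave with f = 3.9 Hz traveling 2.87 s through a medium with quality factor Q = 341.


pi*f*t/Q = pi*3.9*2.87/341 = 0.10312
A/A0 = exp(-0.10312) = 0.902019

0.902019


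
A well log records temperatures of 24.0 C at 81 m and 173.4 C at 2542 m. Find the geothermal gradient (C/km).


dT = 173.4 - 24.0 = 149.4 C
dz = 2542 - 81 = 2461 m
gradient = dT/dz * 1000 = 149.4/2461 * 1000 = 60.707 C/km

60.707


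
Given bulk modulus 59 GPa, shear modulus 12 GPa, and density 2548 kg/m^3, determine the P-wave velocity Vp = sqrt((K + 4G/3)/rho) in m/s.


First compute the effective modulus:
K + 4G/3 = 59e9 + 4*12e9/3 = 75000000000.0 Pa
Then divide by density:
75000000000.0 / 2548 = 29434850.8634 Pa/(kg/m^3)
Take the square root:
Vp = sqrt(29434850.8634) = 5425.39 m/s

5425.39


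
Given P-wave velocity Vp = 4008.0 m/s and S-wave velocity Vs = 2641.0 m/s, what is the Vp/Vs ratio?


Vp/Vs = 4008.0 / 2641.0
= 1.5176

1.5176


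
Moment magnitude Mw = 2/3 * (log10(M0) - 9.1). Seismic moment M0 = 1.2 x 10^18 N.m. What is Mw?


log10(M0) = log10(1.2 x 10^18) = 18.0792
Mw = 2/3 * (18.0792 - 9.1)
= 2/3 * 8.9792
= 5.99

5.99


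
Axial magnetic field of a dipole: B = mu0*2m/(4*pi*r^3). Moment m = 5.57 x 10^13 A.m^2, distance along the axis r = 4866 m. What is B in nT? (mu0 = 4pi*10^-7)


m = 5.57 x 10^13 = 55700000000000 A.m^2
2m = 111400000000000 A.m^2
r^3 = 4866^3 = 115216933896
B = (4pi*10^-7) * 111400000000000 / (4*pi * 115216933896) * 1e9
= 139989368.643961 / 1447858692387.26 * 1e9
= 96687.1763 nT

96687.1763


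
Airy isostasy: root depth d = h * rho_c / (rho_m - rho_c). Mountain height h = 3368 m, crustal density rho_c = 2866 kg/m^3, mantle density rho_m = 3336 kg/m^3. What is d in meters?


rho_m - rho_c = 3336 - 2866 = 470
d = 3368 * 2866 / 470
= 9652688 / 470
= 20537.63 m

20537.63


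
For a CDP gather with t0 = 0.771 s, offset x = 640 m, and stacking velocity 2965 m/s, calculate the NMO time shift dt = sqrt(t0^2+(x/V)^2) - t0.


x/Vnmo = 640/2965 = 0.215852
(x/Vnmo)^2 = 0.046592
t0^2 = 0.594441
sqrt(0.594441 + 0.046592) = 0.800645
dt = 0.800645 - 0.771 = 0.029645

0.029645


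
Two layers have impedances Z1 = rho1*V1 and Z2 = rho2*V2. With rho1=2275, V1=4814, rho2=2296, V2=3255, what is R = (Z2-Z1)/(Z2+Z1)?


Z1 = 2275 * 4814 = 10951850
Z2 = 2296 * 3255 = 7473480
R = (7473480 - 10951850) / (7473480 + 10951850) = -3478370 / 18425330 = -0.1888

-0.1888


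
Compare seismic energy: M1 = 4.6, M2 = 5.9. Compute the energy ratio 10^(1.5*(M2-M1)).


M2 - M1 = 5.9 - 4.6 = 1.3
1.5 * 1.3 = 1.95
ratio = 10^1.95 = 89.13

89.13


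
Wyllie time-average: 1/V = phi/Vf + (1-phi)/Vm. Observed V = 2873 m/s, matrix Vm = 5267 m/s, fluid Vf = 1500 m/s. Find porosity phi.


1/V - 1/Vm = 1/2873 - 1/5267 = 0.00015821
1/Vf - 1/Vm = 1/1500 - 1/5267 = 0.00047681
phi = 0.00015821 / 0.00047681 = 0.3318

0.3318


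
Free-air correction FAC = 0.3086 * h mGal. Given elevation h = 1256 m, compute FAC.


FAC = 0.3086 * h
= 0.3086 * 1256
= 387.6016 mGal

387.6016


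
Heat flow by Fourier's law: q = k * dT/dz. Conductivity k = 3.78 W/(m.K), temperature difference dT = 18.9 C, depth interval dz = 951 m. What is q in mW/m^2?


q = k * dT / dz * 1000
= 3.78 * 18.9 / 951 * 1000
= 0.075123 * 1000
= 75.123 mW/m^2

75.123


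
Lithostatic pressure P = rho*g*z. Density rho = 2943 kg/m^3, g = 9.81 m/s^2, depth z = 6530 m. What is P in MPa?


P = rho * g * z / 1e6
= 2943 * 9.81 * 6530 / 1e6
= 188526519.9 / 1e6
= 188.5265 MPa

188.5265


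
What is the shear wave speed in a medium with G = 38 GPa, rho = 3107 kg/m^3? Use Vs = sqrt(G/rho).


Convert G to Pa: G = 38e9 Pa
Compute G/rho = 38e9 / 3107 = 12230447.3769
Vs = sqrt(12230447.3769) = 3497.21 m/s

3497.21


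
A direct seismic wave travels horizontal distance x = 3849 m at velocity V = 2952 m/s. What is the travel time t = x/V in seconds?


t = x / V
= 3849 / 2952
= 1.3039 s

1.3039


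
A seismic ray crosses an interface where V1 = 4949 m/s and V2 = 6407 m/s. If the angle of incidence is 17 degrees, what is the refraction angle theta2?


sin(theta1) = sin(17 deg) = 0.292372
sin(theta2) = V2/V1 * sin(theta1) = 6407/4949 * 0.292372 = 0.378506
theta2 = arcsin(0.378506) = 22.2412 degrees

22.2412


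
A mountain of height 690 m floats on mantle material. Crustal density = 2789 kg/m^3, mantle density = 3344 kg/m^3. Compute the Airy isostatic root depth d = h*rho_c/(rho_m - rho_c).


rho_m - rho_c = 3344 - 2789 = 555
d = 690 * 2789 / 555
= 1924410 / 555
= 3467.41 m

3467.41


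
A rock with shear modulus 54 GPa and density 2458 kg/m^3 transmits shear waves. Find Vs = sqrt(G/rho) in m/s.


Convert G to Pa: G = 54e9 Pa
Compute G/rho = 54e9 / 2458 = 21969080.5533
Vs = sqrt(21969080.5533) = 4687.12 m/s

4687.12


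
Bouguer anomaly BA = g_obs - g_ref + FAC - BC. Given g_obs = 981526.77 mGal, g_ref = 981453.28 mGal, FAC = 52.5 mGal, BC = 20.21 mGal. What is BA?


BA = g_obs - g_ref + FAC - BC
= 981526.77 - 981453.28 + 52.5 - 20.21
= 105.78 mGal

105.78


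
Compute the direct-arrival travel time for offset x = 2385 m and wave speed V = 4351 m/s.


t = x / V
= 2385 / 4351
= 0.5481 s

0.5481


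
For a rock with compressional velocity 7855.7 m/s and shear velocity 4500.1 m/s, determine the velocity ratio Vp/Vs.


Vp/Vs = 7855.7 / 4500.1
= 1.7457

1.7457


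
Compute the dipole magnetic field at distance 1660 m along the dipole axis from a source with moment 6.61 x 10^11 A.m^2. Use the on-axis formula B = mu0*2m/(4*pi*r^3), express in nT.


m = 6.61 x 10^11 = 661000000000 A.m^2
2m = 1322000000000 A.m^2
r^3 = 1660^3 = 4574296000
B = (4pi*10^-7) * 1322000000000 / (4*pi * 4574296000) * 1e9
= 1661274.195218 / 57482298835.78 * 1e9
= 28900.6221 nT

28900.6221


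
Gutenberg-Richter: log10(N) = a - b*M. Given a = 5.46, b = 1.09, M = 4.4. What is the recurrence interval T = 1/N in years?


log10(N) = 5.46 - 1.09*4.4 = 0.664
N = 10^0.664 = 4.613176
T = 1/N = 1/4.613176 = 0.2168 years

0.2168


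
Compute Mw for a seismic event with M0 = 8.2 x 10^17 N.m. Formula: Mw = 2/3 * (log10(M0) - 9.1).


log10(M0) = log10(8.2 x 10^17) = 17.9138
Mw = 2/3 * (17.9138 - 9.1)
= 2/3 * 8.8138
= 5.88

5.88


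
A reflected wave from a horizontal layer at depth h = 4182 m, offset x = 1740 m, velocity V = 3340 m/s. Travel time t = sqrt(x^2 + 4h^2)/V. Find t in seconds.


x^2 + 4h^2 = 1740^2 + 4*4182^2 = 3027600 + 69956496 = 72984096
sqrt(72984096) = 8543.073
t = 8543.073 / 3340 = 2.5578 s

2.5578


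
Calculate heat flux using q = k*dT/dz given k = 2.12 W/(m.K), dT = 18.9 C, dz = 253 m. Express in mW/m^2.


q = k * dT / dz * 1000
= 2.12 * 18.9 / 253 * 1000
= 0.158372 * 1000
= 158.3715 mW/m^2

158.3715


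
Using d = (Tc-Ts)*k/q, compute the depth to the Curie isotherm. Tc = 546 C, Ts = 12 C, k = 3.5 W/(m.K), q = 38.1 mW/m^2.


T_Curie - T_surf = 546 - 12 = 534 C
Convert q to W/m^2: 38.1 mW/m^2 = 0.0381 W/m^2
d = 534 * 3.5 / 0.0381 = 49055.12 m

49055.12


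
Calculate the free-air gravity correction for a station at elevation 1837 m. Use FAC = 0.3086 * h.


FAC = 0.3086 * h
= 0.3086 * 1837
= 566.8982 mGal

566.8982


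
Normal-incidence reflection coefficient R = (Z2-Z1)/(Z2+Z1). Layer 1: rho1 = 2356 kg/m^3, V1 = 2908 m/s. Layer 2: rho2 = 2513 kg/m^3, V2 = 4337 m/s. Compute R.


Z1 = 2356 * 2908 = 6851248
Z2 = 2513 * 4337 = 10898881
R = (10898881 - 6851248) / (10898881 + 6851248) = 4047633 / 17750129 = 0.228

0.228


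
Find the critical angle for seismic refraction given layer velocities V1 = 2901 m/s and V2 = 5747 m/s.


V1/V2 = 2901/5747 = 0.504785
theta_c = arcsin(0.504785) = 30.3171 degrees

30.3171


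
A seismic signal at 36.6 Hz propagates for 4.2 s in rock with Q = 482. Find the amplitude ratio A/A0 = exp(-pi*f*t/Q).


pi*f*t/Q = pi*36.6*4.2/482 = 1.00192
A/A0 = exp(-1.00192) = 0.367174

0.367174


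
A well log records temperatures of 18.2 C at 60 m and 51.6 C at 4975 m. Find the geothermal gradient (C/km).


dT = 51.6 - 18.2 = 33.4 C
dz = 4975 - 60 = 4915 m
gradient = dT/dz * 1000 = 33.4/4915 * 1000 = 6.7955 C/km

6.7955


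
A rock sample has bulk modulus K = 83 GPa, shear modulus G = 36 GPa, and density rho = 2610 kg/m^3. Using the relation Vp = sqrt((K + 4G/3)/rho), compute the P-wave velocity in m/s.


First compute the effective modulus:
K + 4G/3 = 83e9 + 4*36e9/3 = 131000000000.0 Pa
Then divide by density:
131000000000.0 / 2610 = 50191570.8812 Pa/(kg/m^3)
Take the square root:
Vp = sqrt(50191570.8812) = 7084.6 m/s

7084.6


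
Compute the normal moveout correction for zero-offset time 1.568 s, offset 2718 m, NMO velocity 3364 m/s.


x/Vnmo = 2718/3364 = 0.807967
(x/Vnmo)^2 = 0.65281
t0^2 = 2.458624
sqrt(2.458624 + 0.65281) = 1.763926
dt = 1.763926 - 1.568 = 0.195926

0.195926


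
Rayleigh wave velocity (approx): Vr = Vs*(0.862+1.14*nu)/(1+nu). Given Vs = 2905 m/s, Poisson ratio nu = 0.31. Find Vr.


Numerator factor = 0.862 + 1.14*0.31 = 1.2154
Denominator = 1 + 0.31 = 1.31
Vr = 2905 * 1.2154 / 1.31 = 2695.22 m/s

2695.22


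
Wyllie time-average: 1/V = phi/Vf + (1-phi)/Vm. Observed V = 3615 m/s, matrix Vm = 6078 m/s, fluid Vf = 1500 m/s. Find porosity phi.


1/V - 1/Vm = 1/3615 - 1/6078 = 0.0001121
1/Vf - 1/Vm = 1/1500 - 1/6078 = 0.00050214
phi = 0.0001121 / 0.00050214 = 0.2232

0.2232


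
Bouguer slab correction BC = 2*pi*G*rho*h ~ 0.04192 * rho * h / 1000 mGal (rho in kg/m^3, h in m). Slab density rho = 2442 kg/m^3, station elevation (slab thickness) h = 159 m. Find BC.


BC = 0.04192 * rho * h / 1000
= 0.04192 * 2442 * 159 / 1000
= 16.2766 mGal

16.2766


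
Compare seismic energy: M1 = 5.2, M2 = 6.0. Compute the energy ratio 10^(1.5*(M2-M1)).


M2 - M1 = 6.0 - 5.2 = 0.8
1.5 * 0.8 = 1.2
ratio = 10^1.2 = 15.85

15.85


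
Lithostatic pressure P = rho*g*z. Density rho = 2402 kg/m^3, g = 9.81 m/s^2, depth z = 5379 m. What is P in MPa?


P = rho * g * z / 1e6
= 2402 * 9.81 * 5379 / 1e6
= 126748711.98 / 1e6
= 126.7487 MPa

126.7487


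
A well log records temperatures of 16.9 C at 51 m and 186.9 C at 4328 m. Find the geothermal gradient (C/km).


dT = 186.9 - 16.9 = 170.0 C
dz = 4328 - 51 = 4277 m
gradient = dT/dz * 1000 = 170.0/4277 * 1000 = 39.7475 C/km

39.7475


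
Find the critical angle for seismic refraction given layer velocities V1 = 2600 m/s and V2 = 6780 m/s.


V1/V2 = 2600/6780 = 0.383481
theta_c = arcsin(0.383481) = 22.5495 degrees

22.5495


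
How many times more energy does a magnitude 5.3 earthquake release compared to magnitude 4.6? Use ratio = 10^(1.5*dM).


M2 - M1 = 5.3 - 4.6 = 0.7
1.5 * 0.7 = 1.05
ratio = 10^1.05 = 11.22

11.22


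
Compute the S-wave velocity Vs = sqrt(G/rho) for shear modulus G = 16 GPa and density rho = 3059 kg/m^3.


Convert G to Pa: G = 16e9 Pa
Compute G/rho = 16e9 / 3059 = 5230467.473
Vs = sqrt(5230467.473) = 2287.02 m/s

2287.02


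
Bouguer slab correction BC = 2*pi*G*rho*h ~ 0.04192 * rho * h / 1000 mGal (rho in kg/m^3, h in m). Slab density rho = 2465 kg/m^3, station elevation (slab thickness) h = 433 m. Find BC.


BC = 0.04192 * rho * h / 1000
= 0.04192 * 2465 * 433 / 1000
= 44.7431 mGal

44.7431


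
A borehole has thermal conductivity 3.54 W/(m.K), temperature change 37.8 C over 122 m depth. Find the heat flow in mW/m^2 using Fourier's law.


q = k * dT / dz * 1000
= 3.54 * 37.8 / 122 * 1000
= 1.09682 * 1000
= 1096.8197 mW/m^2

1096.8197


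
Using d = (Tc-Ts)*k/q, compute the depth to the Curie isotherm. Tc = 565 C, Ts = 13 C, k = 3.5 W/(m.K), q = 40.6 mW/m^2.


T_Curie - T_surf = 565 - 13 = 552 C
Convert q to W/m^2: 40.6 mW/m^2 = 0.0406 W/m^2
d = 552 * 3.5 / 0.0406 = 47586.21 m

47586.21


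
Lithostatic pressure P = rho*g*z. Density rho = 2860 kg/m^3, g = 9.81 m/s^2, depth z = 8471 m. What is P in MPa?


P = rho * g * z / 1e6
= 2860 * 9.81 * 8471 / 1e6
= 237667458.6 / 1e6
= 237.6675 MPa

237.6675


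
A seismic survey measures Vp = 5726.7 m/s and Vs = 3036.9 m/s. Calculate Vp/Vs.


Vp/Vs = 5726.7 / 3036.9
= 1.8857

1.8857


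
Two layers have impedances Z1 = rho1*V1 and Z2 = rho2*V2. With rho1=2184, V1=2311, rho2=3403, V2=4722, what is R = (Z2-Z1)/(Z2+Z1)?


Z1 = 2184 * 2311 = 5047224
Z2 = 3403 * 4722 = 16068966
R = (16068966 - 5047224) / (16068966 + 5047224) = 11021742 / 21116190 = 0.522

0.522


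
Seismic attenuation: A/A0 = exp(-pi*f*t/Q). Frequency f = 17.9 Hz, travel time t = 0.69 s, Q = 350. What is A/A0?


pi*f*t/Q = pi*17.9*0.69/350 = 0.110862
A/A0 = exp(-0.110862) = 0.895062

0.895062


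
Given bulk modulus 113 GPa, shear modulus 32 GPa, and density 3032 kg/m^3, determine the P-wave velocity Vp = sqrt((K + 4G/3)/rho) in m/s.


First compute the effective modulus:
K + 4G/3 = 113e9 + 4*32e9/3 = 155666666666.67 Pa
Then divide by density:
155666666666.67 / 3032 = 51341248.9006 Pa/(kg/m^3)
Take the square root:
Vp = sqrt(51341248.9006) = 7165.28 m/s

7165.28


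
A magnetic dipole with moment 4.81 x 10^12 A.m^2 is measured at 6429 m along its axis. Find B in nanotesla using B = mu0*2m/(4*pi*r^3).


m = 4.81 x 10^12 = 4810000000000 A.m^2
2m = 9620000000000 A.m^2
r^3 = 6429^3 = 265723691589
B = (4pi*10^-7) * 9620000000000 / (4*pi * 265723691589) * 1e9
= 12088848.531014 / 3339182389523.05 * 1e9
= 3620.302 nT

3620.302


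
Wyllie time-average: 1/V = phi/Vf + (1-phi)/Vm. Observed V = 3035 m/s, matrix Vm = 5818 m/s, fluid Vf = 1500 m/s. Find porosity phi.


1/V - 1/Vm = 1/3035 - 1/5818 = 0.00015761
1/Vf - 1/Vm = 1/1500 - 1/5818 = 0.00049479
phi = 0.00015761 / 0.00049479 = 0.3185

0.3185


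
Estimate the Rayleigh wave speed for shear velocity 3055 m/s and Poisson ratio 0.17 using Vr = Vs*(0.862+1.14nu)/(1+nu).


Numerator factor = 0.862 + 1.14*0.17 = 1.0558
Denominator = 1 + 0.17 = 1.17
Vr = 3055 * 1.0558 / 1.17 = 2756.81 m/s

2756.81


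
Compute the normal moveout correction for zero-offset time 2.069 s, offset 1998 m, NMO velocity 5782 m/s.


x/Vnmo = 1998/5782 = 0.345555
(x/Vnmo)^2 = 0.119408
t0^2 = 4.280761
sqrt(4.280761 + 0.119408) = 2.097658
dt = 2.097658 - 2.069 = 0.028658

0.028658


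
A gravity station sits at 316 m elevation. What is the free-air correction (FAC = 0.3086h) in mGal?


FAC = 0.3086 * h
= 0.3086 * 316
= 97.5176 mGal

97.5176


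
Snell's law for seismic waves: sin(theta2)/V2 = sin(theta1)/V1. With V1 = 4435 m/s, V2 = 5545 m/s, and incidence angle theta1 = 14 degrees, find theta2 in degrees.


sin(theta1) = sin(14 deg) = 0.241922
sin(theta2) = V2/V1 * sin(theta1) = 5545/4435 * 0.241922 = 0.302471
theta2 = arcsin(0.302471) = 17.6061 degrees

17.6061


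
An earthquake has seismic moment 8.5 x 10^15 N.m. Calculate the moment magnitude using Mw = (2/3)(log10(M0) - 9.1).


log10(M0) = log10(8.5 x 10^15) = 15.9294
Mw = 2/3 * (15.9294 - 9.1)
= 2/3 * 6.8294
= 4.55

4.55


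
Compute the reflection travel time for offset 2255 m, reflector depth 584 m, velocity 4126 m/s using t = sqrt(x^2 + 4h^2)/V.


x^2 + 4h^2 = 2255^2 + 4*584^2 = 5085025 + 1364224 = 6449249
sqrt(6449249) = 2539.5372
t = 2539.5372 / 4126 = 0.6155 s

0.6155


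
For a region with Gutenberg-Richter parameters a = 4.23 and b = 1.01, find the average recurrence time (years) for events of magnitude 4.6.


log10(N) = 4.23 - 1.01*4.6 = -0.416
N = 10^-0.416 = 0.383707
T = 1/N = 1/0.383707 = 2.6062 years

2.6062


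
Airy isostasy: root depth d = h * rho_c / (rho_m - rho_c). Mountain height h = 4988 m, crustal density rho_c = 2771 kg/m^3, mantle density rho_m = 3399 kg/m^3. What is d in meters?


rho_m - rho_c = 3399 - 2771 = 628
d = 4988 * 2771 / 628
= 13821748 / 628
= 22009.15 m

22009.15


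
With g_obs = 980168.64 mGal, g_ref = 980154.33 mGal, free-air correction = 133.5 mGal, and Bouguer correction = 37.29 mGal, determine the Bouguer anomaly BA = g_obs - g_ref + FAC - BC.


BA = g_obs - g_ref + FAC - BC
= 980168.64 - 980154.33 + 133.5 - 37.29
= 110.52 mGal

110.52


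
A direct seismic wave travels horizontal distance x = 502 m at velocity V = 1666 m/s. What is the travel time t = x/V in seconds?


t = x / V
= 502 / 1666
= 0.3013 s

0.3013


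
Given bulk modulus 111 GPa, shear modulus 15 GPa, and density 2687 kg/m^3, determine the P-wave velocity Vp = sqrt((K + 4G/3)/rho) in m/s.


First compute the effective modulus:
K + 4G/3 = 111e9 + 4*15e9/3 = 131000000000.0 Pa
Then divide by density:
131000000000.0 / 2687 = 48753256.4198 Pa/(kg/m^3)
Take the square root:
Vp = sqrt(48753256.4198) = 6982.35 m/s

6982.35


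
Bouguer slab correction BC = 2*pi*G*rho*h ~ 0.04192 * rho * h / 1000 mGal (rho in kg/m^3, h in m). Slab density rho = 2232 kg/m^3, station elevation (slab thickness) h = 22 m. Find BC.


BC = 0.04192 * rho * h / 1000
= 0.04192 * 2232 * 22 / 1000
= 2.0584 mGal

2.0584


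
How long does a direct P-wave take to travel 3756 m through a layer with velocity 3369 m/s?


t = x / V
= 3756 / 3369
= 1.1149 s

1.1149


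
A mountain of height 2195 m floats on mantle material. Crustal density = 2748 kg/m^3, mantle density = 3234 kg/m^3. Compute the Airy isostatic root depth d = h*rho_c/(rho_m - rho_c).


rho_m - rho_c = 3234 - 2748 = 486
d = 2195 * 2748 / 486
= 6031860 / 486
= 12411.23 m

12411.23


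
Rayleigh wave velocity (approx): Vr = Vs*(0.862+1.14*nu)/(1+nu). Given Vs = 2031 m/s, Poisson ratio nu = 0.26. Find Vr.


Numerator factor = 0.862 + 1.14*0.26 = 1.1584
Denominator = 1 + 0.26 = 1.26
Vr = 2031 * 1.1584 / 1.26 = 1867.23 m/s

1867.23


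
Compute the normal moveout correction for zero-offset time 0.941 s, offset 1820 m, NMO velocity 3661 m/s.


x/Vnmo = 1820/3661 = 0.497132
(x/Vnmo)^2 = 0.24714
t0^2 = 0.885481
sqrt(0.885481 + 0.24714) = 1.064247
dt = 1.064247 - 0.941 = 0.123247

0.123247


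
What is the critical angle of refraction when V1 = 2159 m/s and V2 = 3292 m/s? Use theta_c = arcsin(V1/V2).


V1/V2 = 2159/3292 = 0.655832
theta_c = arcsin(0.655832) = 40.9828 degrees

40.9828


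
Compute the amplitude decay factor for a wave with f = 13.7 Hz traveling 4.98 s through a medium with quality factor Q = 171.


pi*f*t/Q = pi*13.7*4.98/171 = 1.25344
A/A0 = exp(-1.25344) = 0.285521

0.285521


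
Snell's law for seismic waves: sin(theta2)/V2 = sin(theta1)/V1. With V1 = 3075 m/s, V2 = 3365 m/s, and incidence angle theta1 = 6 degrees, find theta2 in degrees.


sin(theta1) = sin(6 deg) = 0.104528
sin(theta2) = V2/V1 * sin(theta1) = 3365/3075 * 0.104528 = 0.114386
theta2 = arcsin(0.114386) = 6.5682 degrees

6.5682


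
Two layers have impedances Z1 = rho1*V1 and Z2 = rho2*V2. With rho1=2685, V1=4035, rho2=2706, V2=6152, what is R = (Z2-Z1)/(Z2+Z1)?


Z1 = 2685 * 4035 = 10833975
Z2 = 2706 * 6152 = 16647312
R = (16647312 - 10833975) / (16647312 + 10833975) = 5813337 / 27481287 = 0.2115

0.2115


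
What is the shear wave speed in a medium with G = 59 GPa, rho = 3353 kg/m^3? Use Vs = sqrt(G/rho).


Convert G to Pa: G = 59e9 Pa
Compute G/rho = 59e9 / 3353 = 17596182.5231
Vs = sqrt(17596182.5231) = 4194.78 m/s

4194.78


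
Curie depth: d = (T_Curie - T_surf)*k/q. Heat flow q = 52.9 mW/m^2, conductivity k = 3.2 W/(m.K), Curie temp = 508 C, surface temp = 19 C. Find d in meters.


T_Curie - T_surf = 508 - 19 = 489 C
Convert q to W/m^2: 52.9 mW/m^2 = 0.0529 W/m^2
d = 489 * 3.2 / 0.0529 = 29580.34 m

29580.34


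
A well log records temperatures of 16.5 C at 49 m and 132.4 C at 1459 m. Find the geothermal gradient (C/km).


dT = 132.4 - 16.5 = 115.9 C
dz = 1459 - 49 = 1410 m
gradient = dT/dz * 1000 = 115.9/1410 * 1000 = 82.1986 C/km

82.1986


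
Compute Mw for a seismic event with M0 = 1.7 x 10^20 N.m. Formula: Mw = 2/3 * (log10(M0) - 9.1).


log10(M0) = log10(1.7 x 10^20) = 20.2304
Mw = 2/3 * (20.2304 - 9.1)
= 2/3 * 11.1304
= 7.42

7.42


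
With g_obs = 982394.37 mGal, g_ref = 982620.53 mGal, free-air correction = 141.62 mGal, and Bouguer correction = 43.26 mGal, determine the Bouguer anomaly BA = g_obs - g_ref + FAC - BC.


BA = g_obs - g_ref + FAC - BC
= 982394.37 - 982620.53 + 141.62 - 43.26
= -127.8 mGal

-127.8


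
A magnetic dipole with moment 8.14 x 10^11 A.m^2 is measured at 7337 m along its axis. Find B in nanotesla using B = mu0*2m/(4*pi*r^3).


m = 8.14 x 10^11 = 814000000000 A.m^2
2m = 1628000000000 A.m^2
r^3 = 7337^3 = 394962221753
B = (4pi*10^-7) * 1628000000000 / (4*pi * 394962221753) * 1e9
= 2045805.136018 / 4963241657218.91 * 1e9
= 412.1913 nT

412.1913


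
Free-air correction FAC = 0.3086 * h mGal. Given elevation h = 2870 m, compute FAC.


FAC = 0.3086 * h
= 0.3086 * 2870
= 885.682 mGal

885.682


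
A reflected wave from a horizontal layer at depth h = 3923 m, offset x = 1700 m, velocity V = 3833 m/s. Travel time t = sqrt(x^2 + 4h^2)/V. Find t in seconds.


x^2 + 4h^2 = 1700^2 + 4*3923^2 = 2890000 + 61559716 = 64449716
sqrt(64449716) = 8028.058
t = 8028.058 / 3833 = 2.0945 s

2.0945


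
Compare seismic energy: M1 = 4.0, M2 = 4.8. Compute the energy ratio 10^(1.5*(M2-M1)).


M2 - M1 = 4.8 - 4.0 = 0.8
1.5 * 0.8 = 1.2
ratio = 10^1.2 = 15.85

15.85


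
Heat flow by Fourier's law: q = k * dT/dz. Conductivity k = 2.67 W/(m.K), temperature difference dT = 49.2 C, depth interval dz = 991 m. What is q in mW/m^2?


q = k * dT / dz * 1000
= 2.67 * 49.2 / 991 * 1000
= 0.132557 * 1000
= 132.557 mW/m^2

132.557


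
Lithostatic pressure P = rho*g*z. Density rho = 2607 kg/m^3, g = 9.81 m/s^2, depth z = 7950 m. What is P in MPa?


P = rho * g * z / 1e6
= 2607 * 9.81 * 7950 / 1e6
= 203318626.5 / 1e6
= 203.3186 MPa

203.3186


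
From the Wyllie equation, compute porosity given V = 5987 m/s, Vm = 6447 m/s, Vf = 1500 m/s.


1/V - 1/Vm = 1/5987 - 1/6447 = 1.192e-05
1/Vf - 1/Vm = 1/1500 - 1/6447 = 0.00051156
phi = 1.192e-05 / 0.00051156 = 0.0233

0.0233


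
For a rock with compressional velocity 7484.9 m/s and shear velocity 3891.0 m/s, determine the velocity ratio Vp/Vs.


Vp/Vs = 7484.9 / 3891.0
= 1.9236

1.9236


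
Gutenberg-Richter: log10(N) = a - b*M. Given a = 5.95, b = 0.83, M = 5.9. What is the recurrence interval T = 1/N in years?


log10(N) = 5.95 - 0.83*5.9 = 1.053
N = 10^1.053 = 11.297959
T = 1/N = 1/11.297959 = 0.0885 years

0.0885


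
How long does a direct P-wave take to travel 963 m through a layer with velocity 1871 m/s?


t = x / V
= 963 / 1871
= 0.5147 s

0.5147


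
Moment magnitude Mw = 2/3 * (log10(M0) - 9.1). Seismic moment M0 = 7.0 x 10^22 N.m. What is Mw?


log10(M0) = log10(7.0 x 10^22) = 22.8451
Mw = 2/3 * (22.8451 - 9.1)
= 2/3 * 13.7451
= 9.16

9.16


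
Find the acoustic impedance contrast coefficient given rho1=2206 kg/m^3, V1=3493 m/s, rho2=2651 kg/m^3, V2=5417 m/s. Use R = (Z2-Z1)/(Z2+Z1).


Z1 = 2206 * 3493 = 7705558
Z2 = 2651 * 5417 = 14360467
R = (14360467 - 7705558) / (14360467 + 7705558) = 6654909 / 22066025 = 0.3016

0.3016


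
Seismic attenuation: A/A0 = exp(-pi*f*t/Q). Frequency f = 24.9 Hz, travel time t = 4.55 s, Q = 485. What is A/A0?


pi*f*t/Q = pi*24.9*4.55/485 = 0.73387
A/A0 = exp(-0.73387) = 0.480048

0.480048


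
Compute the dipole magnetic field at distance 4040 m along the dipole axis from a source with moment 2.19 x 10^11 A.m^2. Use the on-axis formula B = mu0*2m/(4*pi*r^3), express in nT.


m = 2.19 x 10^11 = 219000000000 A.m^2
2m = 438000000000 A.m^2
r^3 = 4040^3 = 65939264000
B = (4pi*10^-7) * 438000000000 / (4*pi * 65939264000) * 1e9
= 550407.032909 / 828617229462.07 * 1e9
= 664.2476 nT

664.2476


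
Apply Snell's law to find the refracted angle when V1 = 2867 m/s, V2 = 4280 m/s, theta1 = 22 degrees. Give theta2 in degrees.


sin(theta1) = sin(22 deg) = 0.374607
sin(theta2) = V2/V1 * sin(theta1) = 4280/2867 * 0.374607 = 0.559231
theta2 = arcsin(0.559231) = 34.0027 degrees

34.0027


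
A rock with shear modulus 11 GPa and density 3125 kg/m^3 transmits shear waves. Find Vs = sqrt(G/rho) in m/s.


Convert G to Pa: G = 11e9 Pa
Compute G/rho = 11e9 / 3125 = 3520000.0
Vs = sqrt(3520000.0) = 1876.17 m/s

1876.17


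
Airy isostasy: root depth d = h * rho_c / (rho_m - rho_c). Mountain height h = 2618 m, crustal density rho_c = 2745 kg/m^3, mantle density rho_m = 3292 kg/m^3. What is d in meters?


rho_m - rho_c = 3292 - 2745 = 547
d = 2618 * 2745 / 547
= 7186410 / 547
= 13137.86 m

13137.86


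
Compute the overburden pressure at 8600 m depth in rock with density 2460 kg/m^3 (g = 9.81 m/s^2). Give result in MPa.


P = rho * g * z / 1e6
= 2460 * 9.81 * 8600 / 1e6
= 207540360.0 / 1e6
= 207.5404 MPa

207.5404


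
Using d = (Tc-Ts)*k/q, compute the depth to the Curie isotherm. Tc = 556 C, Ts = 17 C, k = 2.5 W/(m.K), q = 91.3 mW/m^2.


T_Curie - T_surf = 556 - 17 = 539 C
Convert q to W/m^2: 91.3 mW/m^2 = 0.0913 W/m^2
d = 539 * 2.5 / 0.0913 = 14759.04 m

14759.04


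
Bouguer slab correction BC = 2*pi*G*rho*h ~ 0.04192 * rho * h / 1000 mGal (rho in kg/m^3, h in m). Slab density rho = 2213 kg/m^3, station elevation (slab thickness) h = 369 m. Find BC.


BC = 0.04192 * rho * h / 1000
= 0.04192 * 2213 * 369 / 1000
= 34.2317 mGal

34.2317


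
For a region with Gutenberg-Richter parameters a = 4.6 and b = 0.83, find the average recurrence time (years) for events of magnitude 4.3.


log10(N) = 4.6 - 0.83*4.3 = 1.031
N = 10^1.031 = 10.739894
T = 1/N = 1/10.739894 = 0.0931 years

0.0931


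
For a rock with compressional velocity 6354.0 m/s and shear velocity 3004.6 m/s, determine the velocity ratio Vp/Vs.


Vp/Vs = 6354.0 / 3004.6
= 2.1148

2.1148


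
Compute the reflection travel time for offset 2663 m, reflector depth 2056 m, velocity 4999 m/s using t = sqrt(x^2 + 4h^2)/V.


x^2 + 4h^2 = 2663^2 + 4*2056^2 = 7091569 + 16908544 = 24000113
sqrt(24000113) = 4898.991
t = 4898.991 / 4999 = 0.98 s

0.98


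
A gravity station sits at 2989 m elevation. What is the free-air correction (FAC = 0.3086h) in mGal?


FAC = 0.3086 * h
= 0.3086 * 2989
= 922.4054 mGal

922.4054


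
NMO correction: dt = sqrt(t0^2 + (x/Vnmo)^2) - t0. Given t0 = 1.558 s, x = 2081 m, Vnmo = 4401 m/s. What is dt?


x/Vnmo = 2081/4401 = 0.472847
(x/Vnmo)^2 = 0.223584
t0^2 = 2.427364
sqrt(2.427364 + 0.223584) = 1.628173
dt = 1.628173 - 1.558 = 0.070173

0.070173


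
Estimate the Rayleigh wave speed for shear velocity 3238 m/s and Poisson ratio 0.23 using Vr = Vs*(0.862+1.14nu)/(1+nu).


Numerator factor = 0.862 + 1.14*0.23 = 1.1242
Denominator = 1 + 0.23 = 1.23
Vr = 3238 * 1.1242 / 1.23 = 2959.48 m/s

2959.48


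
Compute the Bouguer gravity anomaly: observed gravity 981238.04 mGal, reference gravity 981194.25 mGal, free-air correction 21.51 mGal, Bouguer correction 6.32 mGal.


BA = g_obs - g_ref + FAC - BC
= 981238.04 - 981194.25 + 21.51 - 6.32
= 58.98 mGal

58.98


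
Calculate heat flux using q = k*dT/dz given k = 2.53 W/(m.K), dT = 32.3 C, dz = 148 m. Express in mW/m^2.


q = k * dT / dz * 1000
= 2.53 * 32.3 / 148 * 1000
= 0.552155 * 1000
= 552.1554 mW/m^2

552.1554


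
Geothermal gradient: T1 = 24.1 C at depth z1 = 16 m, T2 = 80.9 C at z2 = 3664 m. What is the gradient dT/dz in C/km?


dT = 80.9 - 24.1 = 56.8 C
dz = 3664 - 16 = 3648 m
gradient = dT/dz * 1000 = 56.8/3648 * 1000 = 15.5702 C/km

15.5702


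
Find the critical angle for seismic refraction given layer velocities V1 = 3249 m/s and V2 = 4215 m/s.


V1/V2 = 3249/4215 = 0.770819
theta_c = arcsin(0.770819) = 50.4274 degrees

50.4274


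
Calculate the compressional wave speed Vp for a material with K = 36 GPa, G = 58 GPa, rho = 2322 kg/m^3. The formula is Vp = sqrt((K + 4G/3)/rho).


First compute the effective modulus:
K + 4G/3 = 36e9 + 4*58e9/3 = 113333333333.33 Pa
Then divide by density:
113333333333.33 / 2322 = 48808498.4209 Pa/(kg/m^3)
Take the square root:
Vp = sqrt(48808498.4209) = 6986.31 m/s

6986.31


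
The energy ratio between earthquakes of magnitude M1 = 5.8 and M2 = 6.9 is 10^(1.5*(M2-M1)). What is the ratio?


M2 - M1 = 6.9 - 5.8 = 1.1
1.5 * 1.1 = 1.65
ratio = 10^1.65 = 44.67

44.67


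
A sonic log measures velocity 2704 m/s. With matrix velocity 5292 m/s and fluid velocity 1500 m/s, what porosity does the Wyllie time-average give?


1/V - 1/Vm = 1/2704 - 1/5292 = 0.00018086
1/Vf - 1/Vm = 1/1500 - 1/5292 = 0.0004777
phi = 0.00018086 / 0.0004777 = 0.3786

0.3786


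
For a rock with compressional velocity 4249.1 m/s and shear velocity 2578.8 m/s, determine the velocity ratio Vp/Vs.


Vp/Vs = 4249.1 / 2578.8
= 1.6477

1.6477


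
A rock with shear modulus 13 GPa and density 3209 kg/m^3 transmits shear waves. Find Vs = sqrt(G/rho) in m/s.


Convert G to Pa: G = 13e9 Pa
Compute G/rho = 13e9 / 3209 = 4051106.2636
Vs = sqrt(4051106.2636) = 2012.74 m/s

2012.74


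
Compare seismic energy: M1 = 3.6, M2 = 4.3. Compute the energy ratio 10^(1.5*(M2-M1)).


M2 - M1 = 4.3 - 3.6 = 0.7
1.5 * 0.7 = 1.05
ratio = 10^1.05 = 11.22

11.22


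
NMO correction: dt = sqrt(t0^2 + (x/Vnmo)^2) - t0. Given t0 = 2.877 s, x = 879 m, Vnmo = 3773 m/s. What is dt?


x/Vnmo = 879/3773 = 0.232971
(x/Vnmo)^2 = 0.054276
t0^2 = 8.277129
sqrt(8.277129 + 0.054276) = 2.886417
dt = 2.886417 - 2.877 = 0.009417

0.009417


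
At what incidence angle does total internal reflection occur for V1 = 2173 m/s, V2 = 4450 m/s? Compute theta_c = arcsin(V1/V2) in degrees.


V1/V2 = 2173/4450 = 0.488315
theta_c = arcsin(0.488315) = 29.2299 degrees

29.2299


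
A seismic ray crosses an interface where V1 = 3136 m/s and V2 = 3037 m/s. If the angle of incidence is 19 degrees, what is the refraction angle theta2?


sin(theta1) = sin(19 deg) = 0.325568
sin(theta2) = V2/V1 * sin(theta1) = 3037/3136 * 0.325568 = 0.31529
theta2 = arcsin(0.31529) = 18.3783 degrees

18.3783


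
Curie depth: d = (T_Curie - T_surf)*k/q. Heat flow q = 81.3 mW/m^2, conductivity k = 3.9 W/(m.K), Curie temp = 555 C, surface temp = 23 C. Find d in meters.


T_Curie - T_surf = 555 - 23 = 532 C
Convert q to W/m^2: 81.3 mW/m^2 = 0.0813 W/m^2
d = 532 * 3.9 / 0.0813 = 25520.3 m

25520.3


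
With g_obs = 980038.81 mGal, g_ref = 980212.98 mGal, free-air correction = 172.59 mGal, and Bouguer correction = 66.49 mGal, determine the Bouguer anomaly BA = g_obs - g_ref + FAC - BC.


BA = g_obs - g_ref + FAC - BC
= 980038.81 - 980212.98 + 172.59 - 66.49
= -68.07 mGal

-68.07


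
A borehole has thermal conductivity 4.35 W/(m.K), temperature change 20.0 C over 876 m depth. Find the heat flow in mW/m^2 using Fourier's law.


q = k * dT / dz * 1000
= 4.35 * 20.0 / 876 * 1000
= 0.099315 * 1000
= 99.3151 mW/m^2

99.3151


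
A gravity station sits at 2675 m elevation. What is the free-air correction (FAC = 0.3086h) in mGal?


FAC = 0.3086 * h
= 0.3086 * 2675
= 825.505 mGal

825.505


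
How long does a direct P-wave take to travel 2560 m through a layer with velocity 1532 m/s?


t = x / V
= 2560 / 1532
= 1.671 s

1.671


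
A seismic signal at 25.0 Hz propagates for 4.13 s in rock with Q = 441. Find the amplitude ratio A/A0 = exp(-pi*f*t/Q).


pi*f*t/Q = pi*25.0*4.13/441 = 0.735532
A/A0 = exp(-0.735532) = 0.479251

0.479251


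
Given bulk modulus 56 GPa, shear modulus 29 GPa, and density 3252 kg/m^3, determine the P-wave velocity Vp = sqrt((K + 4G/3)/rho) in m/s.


First compute the effective modulus:
K + 4G/3 = 56e9 + 4*29e9/3 = 94666666666.67 Pa
Then divide by density:
94666666666.67 / 3252 = 29110291.1029 Pa/(kg/m^3)
Take the square root:
Vp = sqrt(29110291.1029) = 5395.4 m/s

5395.4


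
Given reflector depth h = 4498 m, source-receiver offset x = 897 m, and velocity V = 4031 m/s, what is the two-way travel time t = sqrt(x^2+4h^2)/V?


x^2 + 4h^2 = 897^2 + 4*4498^2 = 804609 + 80928016 = 81732625
sqrt(81732625) = 9040.6098
t = 9040.6098 / 4031 = 2.2428 s

2.2428


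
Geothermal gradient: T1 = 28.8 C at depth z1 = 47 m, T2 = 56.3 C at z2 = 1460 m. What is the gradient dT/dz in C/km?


dT = 56.3 - 28.8 = 27.5 C
dz = 1460 - 47 = 1413 m
gradient = dT/dz * 1000 = 27.5/1413 * 1000 = 19.4621 C/km

19.4621


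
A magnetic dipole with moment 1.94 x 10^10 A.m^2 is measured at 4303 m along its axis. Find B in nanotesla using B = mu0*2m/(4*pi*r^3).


m = 1.94 x 10^10 = 19400000000 A.m^2
2m = 38800000000 A.m^2
r^3 = 4303^3 = 79673526127
B = (4pi*10^-7) * 38800000000 / (4*pi * 79673526127) * 1e9
= 48757.517984 / 1001207057464.71 * 1e9
= 48.6987 nT

48.6987
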